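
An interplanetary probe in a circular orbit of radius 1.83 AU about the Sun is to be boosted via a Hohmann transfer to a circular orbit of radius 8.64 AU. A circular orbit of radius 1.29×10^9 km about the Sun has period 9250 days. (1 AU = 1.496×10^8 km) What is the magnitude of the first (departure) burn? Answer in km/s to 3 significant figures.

Δv₁ = 6.27 km/s

From Kepler's third law T² = 4π²r³/μ at r = 1.29×10^9 km, T = 9250 days = 9250 × 86400 s = 7.992×10^8 s: μ = 4π²r³/T² = 1.32684×10^11 km³/s².
In km: r₁ = 1.83 × 1.496×10^8 = 2.73768×10^8 km; r₂ = 8.64 × 1.496×10^8 = 1.292544×10^9 km.
The Hohmann ellipse has a_t = (r₁ + r₂)/2 = 7.83156×10^8 km.
Circular speed at r = 2.73768×10^8 km: v_c = √(μ/r) = 22.015 km/s.
Vis-viva on the transfer ellipse at r = 2.73768×10^8 km gives v_t = √[μ(2/r − 1/a_t)] = 28.282 km/s.
Δv₁ = |v_t − v_c| = |28.282 − 22.015| = 6.267 km/s.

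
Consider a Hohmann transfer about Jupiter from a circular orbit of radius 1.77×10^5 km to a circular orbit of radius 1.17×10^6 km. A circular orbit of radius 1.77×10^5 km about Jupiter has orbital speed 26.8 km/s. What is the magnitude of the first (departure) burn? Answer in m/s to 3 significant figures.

From the circular-orbit relation v² = μ/r at r = 1.77×10^5 km: μ = v²r = (26.8)² × 1.77×10^5 = 1.27128×10^8 km³/s².
Semi-major axis of the transfer orbit: a_t = (1.770×10^5 + 1.170×10^6)/2 = 6.735×10^5 km.
Circular speed at r = 1.770×10^5 km: v_c = √(μ/r) = 26.800 km/s.
Transfer-orbit speed at the same r (vis-viva, a = a_t): v_t = √[μ(2/r − 1/a_t)] = 35.323 km/s.
Δv₁ = |v_t − v_c| = |35.323 − 26.800| = 8.523 km/s.

Δv₁ = 8520 m/s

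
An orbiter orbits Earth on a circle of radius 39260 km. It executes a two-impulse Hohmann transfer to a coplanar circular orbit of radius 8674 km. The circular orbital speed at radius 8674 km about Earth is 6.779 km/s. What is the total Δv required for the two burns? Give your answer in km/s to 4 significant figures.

Δv = 3.167 km/s

From the circular-orbit relation v² = μ/r at r = 8674 km: μ = v²r = (6.779)² × 8674 = 3.98612×10^5 km³/s².
Semi-major axis of the transfer orbit: a_t = (39260 + 8674)/2 = 23967 km.
At r₁ the circular-orbit speed is v₁ = √(μ/r₁) = 3.1864 km/s.
On the transfer ellipse at r₁, v² = μ(2/r − 1/a) gives v_a = √[μ(2/r₁ − 1/a_t)] = 1.9169 km/s.
First burn Δv₁ = |v_a − v₁| = 1.2695 km/s.
At r₂, v₂ = √(μ/r₂) = 6.7790 km/s.
Transfer-orbit speed at r₂: v_p = √[μ(2/r₂ − 1/a_t)] = 8.6763 km/s.
Second burn Δv₂ = |v₂ − v_p| = 1.8973 km/s.
Total Δv = Δv₁ + Δv₂ = 3.167 km/s.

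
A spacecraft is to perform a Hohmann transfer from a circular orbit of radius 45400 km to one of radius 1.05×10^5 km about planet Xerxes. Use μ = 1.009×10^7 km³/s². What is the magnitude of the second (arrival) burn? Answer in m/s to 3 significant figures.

Δv₂ = 2190 m/s

The Hohmann ellipse has a_t = (r₁ + r₂)/2 = 75200 km.
Circular speed at r = 1.050×10^5 km: v_c = √(μ/r) = 9.803 km/s.
Transfer-orbit speed at the same r (vis-viva, a = a_t): v_t = √[μ(2/r − 1/a_t)] = 7.617 km/s.
Δv₂ = |v_t − v_c| = |7.617 − 9.803| = 2.186 km/s.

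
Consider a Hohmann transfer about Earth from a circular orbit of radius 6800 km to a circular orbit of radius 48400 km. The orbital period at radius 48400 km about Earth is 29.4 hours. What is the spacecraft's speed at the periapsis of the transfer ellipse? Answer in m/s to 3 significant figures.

From Kepler's third law T² = 4π²r³/μ at r = 48400 km, T = 29.4 hours = 29.4 × 3600 s = 1.0584×10^5 s: μ = 4π²r³/T² = 3.99573×10^5 km³/s².
Transfer-ellipse semi-major axis a_t = (r₁ + r₂)/2 = (6800 + 48400)/2 = 27600 km.
At periapsis, r = 6800 km.
Applying v² = μ(2/r − 1/a_t): v = 10.15 km/s.

v = 10200 m/s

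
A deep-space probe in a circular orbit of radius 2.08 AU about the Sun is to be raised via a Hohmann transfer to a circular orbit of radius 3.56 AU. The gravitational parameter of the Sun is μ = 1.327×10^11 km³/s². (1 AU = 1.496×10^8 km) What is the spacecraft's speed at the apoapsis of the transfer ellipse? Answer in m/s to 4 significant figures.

In km: r₁ = 2.08 × 1.496×10^8 = 3.11168×10^8 km; r₂ = 3.56 × 1.496×10^8 = 5.32576×10^8 km.
Transfer-ellipse semi-major axis a_t = (r₁ + r₂)/2 = (3.11168×10^8 + 5.32576×10^8)/2 = 4.21872×10^8 km.
The apoapsis of the transfer ellipse is at r = 5.32576×10^8 km.
From the vis-viva equation, v = √[μ(2/r − 1/a_t)] = 13.56 km/s.

v = 13560 m/s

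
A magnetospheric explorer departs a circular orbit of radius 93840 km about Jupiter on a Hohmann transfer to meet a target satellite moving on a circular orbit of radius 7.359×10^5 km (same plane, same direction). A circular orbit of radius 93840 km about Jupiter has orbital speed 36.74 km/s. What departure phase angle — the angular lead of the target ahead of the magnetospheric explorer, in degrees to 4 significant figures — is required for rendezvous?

φ = 103.8°

From the circular-orbit relation v² = μ/r at r = 93840 km: μ = v²r = (36.74)² × 93840 = 1.26668×10^8 km³/s².
Transfer-ellipse semi-major axis a_t = (r₁ + r₂)/2 = (93840 + 7.359×10^5)/2 = 4.1487×10^5 km.
Transfer time t = π√(a_t³/μ) = 74591 s.
Target angular speed ω₂ = √(μ/r₂³) = 1.7828×10^-5 rad/s.
Angle swept by the target during transfer: ω₂·t = 1.3298 rad = 76.19°.
Arrival is 180° from departure on the ellipse, so φ = 180° − 76.19° = 103.8°.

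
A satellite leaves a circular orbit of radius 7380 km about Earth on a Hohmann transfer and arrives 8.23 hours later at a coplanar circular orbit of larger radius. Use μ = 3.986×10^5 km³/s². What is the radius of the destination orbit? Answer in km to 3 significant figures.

r₂ = 58300 km

Transfer time t = 8.23 hours = 29628 s, and t = π√(a_t³/μ).
So a_t = (μ t²/π²)^(1/3) = (3.986×10^5 × (29628)² / π²)^(1/3) = 32851 km.
Since a_t = (r₁ + r₂)/2, r₂ = 2a_t − r₁ = 2×32851 − 7380 = 58322 km.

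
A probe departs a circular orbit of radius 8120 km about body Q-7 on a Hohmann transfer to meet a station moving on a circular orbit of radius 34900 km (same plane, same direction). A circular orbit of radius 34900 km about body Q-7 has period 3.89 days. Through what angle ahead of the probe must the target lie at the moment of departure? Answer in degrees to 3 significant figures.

φ = 92.9°

From Kepler's third law T² = 4π²r³/μ at r = 34900 km, T = 3.89 days = 3.89 × 86400 s = 3.36096×10^5 s: μ = 4π²r³/T² = 14856.3 km³/s².
Semi-major axis of the transfer orbit: a_t = (8120 + 34900)/2 = 21510 km.
Transfer time t = π√(a_t³/μ) = 81312 s.
Target angular speed ω₂ = √(μ/r₂³) = 1.8695×10^-5 rad/s.
Angle swept by the target during transfer: ω₂·t = 1.5201 rad = 87.10°.
Arrival is 180° from departure on the ellipse, so φ = 180° − 87.10° = 92.9°.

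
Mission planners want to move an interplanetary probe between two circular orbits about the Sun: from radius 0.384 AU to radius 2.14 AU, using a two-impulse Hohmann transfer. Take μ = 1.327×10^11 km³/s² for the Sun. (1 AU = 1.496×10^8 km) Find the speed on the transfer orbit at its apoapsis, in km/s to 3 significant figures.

v = 11.2 km/s

In km: r₁ = 0.384 × 1.496×10^8 = 5.74464×10^7 km; r₂ = 2.14 × 1.496×10^8 = 3.20144×10^8 km.
The Hohmann ellipse has a_t = (r₁ + r₂)/2 = 1.887952×10^8 km.
The apoapsis of the transfer ellipse is at r = 3.20144×10^8 km.
Vis-viva: v = √[μ(2/r − 1/a_t)] = √[1.327×10^11 × (2/3.20144×10^8 − 1/1.887952×10^8)] = 11.23 km/s.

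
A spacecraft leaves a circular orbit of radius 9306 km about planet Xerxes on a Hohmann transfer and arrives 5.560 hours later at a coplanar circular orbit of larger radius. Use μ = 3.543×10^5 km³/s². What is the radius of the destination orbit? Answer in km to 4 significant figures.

Transfer time t = 5.560 hours = 20016 s, and t = π√(a_t³/μ).
So a_t = (μ t²/π²)^(1/3) = (3.543×10^5 × (20016)² / π²)^(1/3) = 24319 km.
Since a_t = (r₁ + r₂)/2, r₂ = 2a_t − r₁ = 2×24319 − 9306 = 39332 km.

r₂ = 39330 km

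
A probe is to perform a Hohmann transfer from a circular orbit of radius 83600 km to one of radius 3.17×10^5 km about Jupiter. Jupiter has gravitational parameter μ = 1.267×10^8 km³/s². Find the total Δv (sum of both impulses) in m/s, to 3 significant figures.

The Hohmann ellipse has a_t = (r₁ + r₂)/2 = 2.003×10^5 km.
Circular speed at r₁: v₁ = √(μ/r₁) = √(1.267×10^8/83600) = 38.93 km/s.
Transfer-orbit speed at r₁ (vis-viva equation): v_p = √[μ(2/r₁ − 1/a_t)] = 48.97 km/s.
First burn Δv₁ = |v_p − v₁| = 10.04 km/s.
Circular speed at r₂: v₂ = √(μ/r₂) = 19.992 km/s.
Transfer-orbit speed at r₂: v_a = √[μ(2/r₂ − 1/a_t)] = 12.916 km/s.
Second burn Δv₂ = |v₂ − v_a| = 7.076 km/s.
Total Δv = Δv₁ + Δv₂ = 17.12 km/s.

Δv = 17100 m/s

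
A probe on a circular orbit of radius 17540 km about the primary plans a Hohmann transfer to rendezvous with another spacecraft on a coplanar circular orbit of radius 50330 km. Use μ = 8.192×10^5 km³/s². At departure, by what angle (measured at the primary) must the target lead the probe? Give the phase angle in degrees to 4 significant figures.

Transfer-ellipse semi-major axis a_t = (r₁ + r₂)/2 = (17540 + 50330)/2 = 33935 km.
Transfer time t = π√(a_t³/μ) = 21698.35 s.
The target's mean motion on its circular orbit is ω₂ = √(μ/r₂³) = 8.015942×10^-5 rad/s.
Angle swept by the target during transfer: ω₂·t = 1.73933 rad = 99.66°.
Arrival is 180° from departure on the ellipse, so φ = 180° − 99.66° = 80.34°.

φ = 80.34°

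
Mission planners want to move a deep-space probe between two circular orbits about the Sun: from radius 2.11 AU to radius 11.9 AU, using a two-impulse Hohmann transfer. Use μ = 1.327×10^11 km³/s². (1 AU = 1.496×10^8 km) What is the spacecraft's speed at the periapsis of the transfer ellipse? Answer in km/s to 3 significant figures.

In km: r₁ = 2.11 × 1.496×10^8 = 3.15656×10^8 km; r₂ = 11.9 × 1.496×10^8 = 1.78024×10^9 km.
The Hohmann ellipse has a_t = (r₁ + r₂)/2 = 1.047948×10^9 km.
The periapsis of the transfer ellipse is at r = 3.15656×10^8 km.
From the vis-viva equation, v = √[μ(2/r − 1/a_t)] = 26.72 km/s.

v = 26.7 km/s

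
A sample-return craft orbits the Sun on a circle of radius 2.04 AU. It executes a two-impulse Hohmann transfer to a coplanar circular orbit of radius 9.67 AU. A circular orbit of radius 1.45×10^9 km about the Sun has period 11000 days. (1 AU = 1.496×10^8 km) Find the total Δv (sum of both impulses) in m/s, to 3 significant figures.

Δv = 9890 m/s

From Kepler's third law T² = 4π²r³/μ at r = 1.45×10^9 km, T = 11000 days = 11000 × 86400 s = 9.504×10^8 s: μ = 4π²r³/T² = 1.33245×10^11 km³/s².
In km: r₁ = 2.04 × 1.496×10^8 = 3.05184×10^8 km; r₂ = 9.67 × 1.496×10^8 = 1.446632×10^9 km.
Semi-major axis of the transfer orbit: a_t = (3.05184×10^8 + 1.446632×10^9)/2 = 8.75908×10^8 km.
Circular speed at r₁: v₁ = √(μ/r₁) = √(1.33245×10^11/3.05184×10^8) = 20.895 km/s.
On the transfer ellipse at r₁, vis-viva gives v_p = √[μ(2/r₁ − 1/a_t)] = 26.853 km/s.
First burn Δv₁ = |v_p − v₁| = 5.958 km/s.
Circular speed at r₂: v₂ = √(μ/r₂) = 9.597 km/s.
Transfer-orbit speed at r₂: v_a = √[μ(2/r₂ − 1/a_t)] = 5.665 km/s.
Second burn Δv₂ = |v₂ − v_a| = 3.932 km/s.
Δv = Δv₁ + Δv₂ = 5.958 + 3.932 = 9.890 km/s.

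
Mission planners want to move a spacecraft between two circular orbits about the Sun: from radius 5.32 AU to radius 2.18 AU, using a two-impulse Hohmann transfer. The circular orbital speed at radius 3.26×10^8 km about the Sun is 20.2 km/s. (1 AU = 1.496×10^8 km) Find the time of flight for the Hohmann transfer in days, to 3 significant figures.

From the circular-orbit relation v² = μ/r at r = 3.26×10^8 km: μ = v²r = (20.2)² × 3.26×10^8 = 1.33021×10^11 km³/s².
In km: r₁ = 5.32 × 1.496×10^8 = 7.95872×10^8 km; r₂ = 2.18 × 1.496×10^8 = 3.26128×10^8 km.
Transfer-ellipse semi-major axis a_t = (r₁ + r₂)/2 = (7.95872×10^8 + 3.26128×10^8)/2 = 5.610×10^8 km.
By Kepler's third law the transfer-orbit period is T = 2π√(a_t³/μ), so t = T/2 = 1.1445×10^8 s.
Converting: 1.1445×10^8 s ÷ 86400 s/day = 1320 days.

t = 1320 days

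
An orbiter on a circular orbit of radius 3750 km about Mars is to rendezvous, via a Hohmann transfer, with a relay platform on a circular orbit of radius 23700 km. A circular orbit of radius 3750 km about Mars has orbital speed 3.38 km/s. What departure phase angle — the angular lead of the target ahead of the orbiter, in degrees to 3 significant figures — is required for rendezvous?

From the circular-orbit relation v² = μ/r at r = 3750 km: μ = v²r = (3.38)² × 3750 = 42841.5 km³/s².
Semi-major axis of the transfer orbit: a_t = (3750 + 23700)/2 = 13725 km.
Transfer time t = π√(a_t³/μ) = 24405 s.
Target angular speed ω₂ = √(μ/r₂³) = 5.6730×10^-5 rad/s.
Angle swept by the target during transfer: ω₂·t = 1.3845 rad = 79.33°.
Arrival is 180° from departure on the ellipse, so φ = 180° − 79.33° = 101°.

φ = 101°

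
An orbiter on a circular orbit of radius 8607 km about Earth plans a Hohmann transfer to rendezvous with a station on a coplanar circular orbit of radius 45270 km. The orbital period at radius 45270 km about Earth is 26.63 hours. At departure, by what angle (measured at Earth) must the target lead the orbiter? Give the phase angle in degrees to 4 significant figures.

From Kepler's third law T² = 4π²r³/μ at r = 45270 km, T = 26.63 hours = 26.63 × 3600 s = 95868 s: μ = 4π²r³/T² = 3.98514×10^5 km³/s².
Semi-major axis of the transfer orbit: a_t = (8607 + 45270)/2 = 26938.5 km.
Transfer time t = π√(a_t³/μ) = 22003 s.
Target angular speed ω₂ = √(μ/r₂³) = 6.5540×10^-5 rad/s.
Angle swept by the target during transfer: ω₂·t = 1.4421 rad = 82.63°.
Arrival is 180° from departure on the ellipse, so φ = 180° − 82.63° = 97.37°.

φ = 97.37°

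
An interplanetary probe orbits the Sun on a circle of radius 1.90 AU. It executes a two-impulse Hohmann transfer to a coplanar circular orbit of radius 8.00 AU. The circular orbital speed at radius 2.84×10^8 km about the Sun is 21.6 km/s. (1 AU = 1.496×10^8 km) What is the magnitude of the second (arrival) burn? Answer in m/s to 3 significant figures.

From the circular-orbit relation v² = μ/r at r = 2.84×10^8 km: μ = v²r = (21.6)² × 2.84×10^8 = 1.32503×10^11 km³/s².
In km: r₁ = 1.90 × 1.496×10^8 = 2.8424×10^8 km; r₂ = 8.00 × 1.496×10^8 = 1.1968×10^9 km.
The Hohmann ellipse has a_t = (r₁ + r₂)/2 = 7.4052×10^8 km.
Circular speed at r = 1.1968×10^9 km: v_c = √(μ/r) = 10.522 km/s.
Transfer-orbit speed at the same r (vis-viva, a = a_t): v_t = √[μ(2/r − 1/a_t)] = 6.5189 km/s.
Δv₂ = |v_t − v_c| = |6.5189 − 10.522| = 4.003 km/s.

Δv₂ = 4000 m/s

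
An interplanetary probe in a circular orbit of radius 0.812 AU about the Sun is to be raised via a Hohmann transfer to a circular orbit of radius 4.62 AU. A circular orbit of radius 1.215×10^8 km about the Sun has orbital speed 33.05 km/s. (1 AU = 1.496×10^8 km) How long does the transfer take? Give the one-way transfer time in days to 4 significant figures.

t = 817.5 days

From the circular-orbit relation v² = μ/r at r = 1.215×10^8 km: μ = v²r = (33.05)² × 1.215×10^8 = 1.32715×10^11 km³/s².
In km: r₁ = 0.812 × 1.496×10^8 = 1.214752×10^8 km; r₂ = 4.62 × 1.496×10^8 = 6.91152×10^8 km.
Transfer-ellipse semi-major axis a_t = (r₁ + r₂)/2 = (1.214752×10^8 + 6.91152×10^8)/2 = 4.063136×10^8 km.
By Kepler's third law the transfer-orbit period is T = 2π√(a_t³/μ), so t = T/2 = 7.063×10^7 s.
Converting: 7.063×10^7 s ÷ 86400 s/day = 817.5 days.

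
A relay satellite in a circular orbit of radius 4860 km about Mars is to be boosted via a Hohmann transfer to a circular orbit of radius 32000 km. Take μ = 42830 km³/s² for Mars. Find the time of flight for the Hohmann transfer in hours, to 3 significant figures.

Semi-major axis of the transfer orbit: a_t = (4860 + 32000)/2 = 18430 km.
Transfer time t = π√(a_t³/μ) = π√((18430)³ / 42830) = 37981 s.
Converting: 37981 s ÷ 3600 s/hour = 10.6 hours.

t = 10.6 hours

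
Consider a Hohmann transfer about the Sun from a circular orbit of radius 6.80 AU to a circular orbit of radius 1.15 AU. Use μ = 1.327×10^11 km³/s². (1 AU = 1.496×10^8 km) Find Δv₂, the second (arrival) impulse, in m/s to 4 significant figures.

In km: r₁ = 6.80 × 1.496×10^8 = 1.01728×10^9 km; r₂ = 1.15 × 1.496×10^8 = 1.7204×10^8 km.
Semi-major axis of the transfer orbit: a_t = (1.01728×10^9 + 1.7204×10^8)/2 = 5.9466×10^8 km.
Circular speed at r = 1.7204×10^8 km: v_c = √(μ/r) = 27.773 km/s.
Vis-viva on the transfer ellipse at r = 1.7204×10^8 km gives v_t = √[μ(2/r − 1/a_t)] = 36.325 km/s.
Δv₂ = |v_t − v_c| = |36.325 − 27.773| = 8.552 km/s.

Δv₂ = 8552 m/s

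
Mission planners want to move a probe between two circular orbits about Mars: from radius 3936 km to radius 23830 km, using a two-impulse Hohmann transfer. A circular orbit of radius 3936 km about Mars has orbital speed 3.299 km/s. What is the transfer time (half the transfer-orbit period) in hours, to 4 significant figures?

From the circular-orbit relation v² = μ/r at r = 3936 km: μ = v²r = (3.299)² × 3936 = 42837.1 km³/s².
The Hohmann ellipse has a_t = (r₁ + r₂)/2 = 13883 km.
Half the transfer-orbit period gives t = π√(a_t³/μ) = 24830 s.
Converting: 24830 s ÷ 3600 s/hour = 6.897 hours.

t = 6.897 hours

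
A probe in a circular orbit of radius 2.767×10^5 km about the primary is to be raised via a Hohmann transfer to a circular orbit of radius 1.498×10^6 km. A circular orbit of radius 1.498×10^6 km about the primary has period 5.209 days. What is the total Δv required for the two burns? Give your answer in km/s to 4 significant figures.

Δv = 23.80 km/s

From Kepler's third law T² = 4π²r³/μ at r = 1.498×10^6 km, T = 5.209 days = 5.209 × 86400 s = 4.500576×10^5 s: μ = 4π²r³/T² = 6.55178×10^8 km³/s².
Transfer-ellipse semi-major axis a_t = (r₁ + r₂)/2 = (2.767×10^5 + 1.498×10^6)/2 = 8.8735×10^5 km.
At r₁ the circular-orbit speed is v₁ = √(μ/r₁) = 48.660 km/s.
Transfer-orbit speed at r₁ (vis-viva): v_p = √[μ(2/r₁ − 1/a_t)] = 63.224 km/s.
First burn Δv₁ = |v_p − v₁| = 14.564 km/s.
Circular speed at r₂: v₂ = √(μ/r₂) = 20.913 km/s.
Transfer-orbit speed at r₂: v_a = √[μ(2/r₂ − 1/a_t)] = 11.678 km/s.
Second burn Δv₂ = |v₂ − v_a| = 9.2350 km/s.
Δv = Δv₁ + Δv₂ = 14.564 + 9.2350 = 23.80 km/s.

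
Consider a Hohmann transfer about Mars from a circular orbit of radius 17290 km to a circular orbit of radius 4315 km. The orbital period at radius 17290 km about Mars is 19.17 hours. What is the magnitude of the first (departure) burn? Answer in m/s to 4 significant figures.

From Kepler's third law T² = 4π²r³/μ at r = 17290 km, T = 19.17 hours = 19.17 × 3600 s = 69012 s: μ = 4π²r³/T² = 42844.5 km³/s².
The Hohmann ellipse has a_t = (r₁ + r₂)/2 = 10802.5 km.
Circular speed at r = 17290 km: v_c = √(μ/r) = 1.5742 km/s.
Transfer-orbit speed at the same r (vis-viva, a = a_t): v_t = √[μ(2/r − 1/a_t)] = 0.99490 km/s.
Δv₁ = |v_t − v_c| = |0.99490 − 1.5742| = 0.5793 km/s.

Δv₁ = 579.3 m/s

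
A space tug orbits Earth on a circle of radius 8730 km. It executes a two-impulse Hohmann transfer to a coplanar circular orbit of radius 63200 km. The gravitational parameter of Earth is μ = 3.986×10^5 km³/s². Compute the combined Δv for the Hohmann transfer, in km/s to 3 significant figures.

Transfer-ellipse semi-major axis a_t = (r₁ + r₂)/2 = (8730 + 63200)/2 = 35965 km.
At r₁ the circular-orbit speed is v₁ = √(μ/r₁) = 6.757 km/s.
On the transfer ellipse at r₁, vis-viva equation gives v_p = √[μ(2/r₁ − 1/a_t)] = 8.957 km/s.
First burn Δv₁ = |v_p − v₁| = 2.200 km/s.
Circular speed at r₂: v₂ = √(μ/r₂) = 2.511 km/s.
Transfer-orbit speed at r₂: v_a = √[μ(2/r₂ − 1/a_t)] = 1.237 km/s.
Second burn Δv₂ = |v₂ − v_a| = 1.274 km/s.
Total Δv = Δv₁ + Δv₂ = 3.474 km/s.

Δv = 3.47 km/s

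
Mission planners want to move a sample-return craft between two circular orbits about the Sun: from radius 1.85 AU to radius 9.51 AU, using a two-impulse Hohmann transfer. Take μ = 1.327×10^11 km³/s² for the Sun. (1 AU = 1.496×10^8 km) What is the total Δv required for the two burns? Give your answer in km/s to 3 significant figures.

In km: r₁ = 1.85 × 1.496×10^8 = 2.7676×10^8 km; r₂ = 9.51 × 1.496×10^8 = 1.422696×10^9 km.
The Hohmann ellipse has a_t = (r₁ + r₂)/2 = 8.49728×10^8 km.
At r₁ the circular-orbit speed is v₁ = √(μ/r₁) = 21.89696 km/s.
Transfer-orbit speed at r₁ (v² = μ(2/r − 1/a)): v_p = √[μ(2/r₁ − 1/a_t)] = 28.33348 km/s.
First burn Δv₁ = |v_p − v₁| = 6.437 km/s.
At r₂, v₂ = √(μ/r₂) = 9.658 km/s.
Transfer-orbit speed at r₂: v_a = √[μ(2/r₂ − 1/a_t)] = 5.512 km/s.
Second burn Δv₂ = |v₂ − v_a| = 4.146 km/s.
Total Δv = Δv₁ + Δv₂ = 10.58 km/s.

Δv = 10.6 km/s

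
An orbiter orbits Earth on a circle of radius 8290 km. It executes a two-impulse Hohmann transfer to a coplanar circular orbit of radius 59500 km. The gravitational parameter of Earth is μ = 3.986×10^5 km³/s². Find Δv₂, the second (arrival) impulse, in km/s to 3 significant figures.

Transfer-ellipse semi-major axis a_t = (r₁ + r₂)/2 = (8290 + 59500)/2 = 33895 km.
Circular speed at r = 59500 km: v_c = √(μ/r) = 2.588 km/s.
Transfer-orbit speed at the same r (vis-viva, a = a_t): v_t = √[μ(2/r − 1/a_t)] = 1.280 km/s.
Δv₂ = |v_t − v_c| = |1.280 − 2.588| = 1.308 km/s.

Δv₂ = 1.31 km/s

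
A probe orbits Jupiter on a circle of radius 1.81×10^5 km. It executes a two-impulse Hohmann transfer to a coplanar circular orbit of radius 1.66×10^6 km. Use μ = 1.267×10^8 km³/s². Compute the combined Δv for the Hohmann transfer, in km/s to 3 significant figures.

Δv = 13.9 km/s

The Hohmann ellipse has a_t = (r₁ + r₂)/2 = 9.205×10^5 km.
Circular speed at r₁: v₁ = √(μ/r₁) = √(1.267×10^8/1.810×10^5) = 26.458 km/s.
Transfer-orbit speed at r₁ (vis-viva equation): v_p = √[μ(2/r₁ − 1/a_t)] = 35.530 km/s.
First burn Δv₁ = |v_p − v₁| = 9.072 km/s.
At r₂, v₂ = √(μ/r₂) = 8.736 km/s.
Transfer-orbit speed at r₂: v_a = √[μ(2/r₂ − 1/a_t)] = 3.874 km/s.
Second burn Δv₂ = |v₂ − v_a| = 4.862 km/s.
Total Δv = Δv₁ + Δv₂ = 13.93 km/s.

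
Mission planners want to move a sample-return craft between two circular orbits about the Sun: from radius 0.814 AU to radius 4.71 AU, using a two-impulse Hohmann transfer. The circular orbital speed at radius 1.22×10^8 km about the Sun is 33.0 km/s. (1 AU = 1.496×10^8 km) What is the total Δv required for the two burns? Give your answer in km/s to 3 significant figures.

From the circular-orbit relation v² = μ/r at r = 1.22×10^8 km: μ = v²r = (33.0)² × 1.22×10^8 = 1.32858×10^11 km³/s².
In km: r₁ = 0.814 × 1.496×10^8 = 1.217744×10^8 km; r₂ = 4.71 × 1.496×10^8 = 7.04616×10^8 km.
The Hohmann ellipse has a_t = (r₁ + r₂)/2 = 4.131952×10^8 km.
At r₁ the circular-orbit speed is v₁ = √(μ/r₁) = 33.03 km/s.
On the transfer ellipse at r₁, vis-viva gives v_p = √[μ(2/r₁ − 1/a_t)] = 43.13 km/s.
First burn Δv₁ = |v_p − v₁| = 10.10 km/s.
At r₂, v₂ = √(μ/r₂) = 13.7315 km/s.
Transfer-orbit speed at r₂: v_a = √[μ(2/r₂ − 1/a_t)] = 7.45449 km/s.
Second burn Δv₂ = |v₂ − v_a| = 6.277 km/s.
Total Δv = Δv₁ + Δv₂ = 16.38 km/s.

Δv = 16.4 km/s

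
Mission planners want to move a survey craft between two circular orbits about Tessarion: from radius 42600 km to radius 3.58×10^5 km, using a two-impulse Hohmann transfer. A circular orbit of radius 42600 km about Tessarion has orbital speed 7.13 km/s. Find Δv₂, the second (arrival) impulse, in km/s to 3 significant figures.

From the circular-orbit relation v² = μ/r at r = 42600 km: μ = v²r = (7.13)² × 42600 = 2.16565×10^6 km³/s².
The Hohmann ellipse has a_t = (r₁ + r₂)/2 = 2.003×10^5 km.
Circular speed at r = 3.580×10^5 km: v_c = √(μ/r) = 2.4595 km/s.
Transfer-orbit speed at the same r (vis-viva, a = a_t): v_t = √[μ(2/r − 1/a_t)] = 1.1343 km/s.
Δv₂ = |v_t − v_c| = |1.1343 − 2.4595| = 1.325 km/s.

Δv₂ = 1.33 km/s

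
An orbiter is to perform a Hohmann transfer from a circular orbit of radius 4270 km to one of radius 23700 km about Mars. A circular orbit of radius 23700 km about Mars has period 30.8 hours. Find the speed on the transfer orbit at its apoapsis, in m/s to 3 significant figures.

v = 742 m/s

From Kepler's third law T² = 4π²r³/μ at r = 23700 km, T = 30.8 hours = 30.8 × 3600 s = 1.1088×10^5 s: μ = 4π²r³/T² = 42746.3 km³/s².
The Hohmann ellipse has a_t = (r₁ + r₂)/2 = 13985 km.
The apoapsis of the transfer ellipse is at r = 23700 km.
Applying v² = μ(2/r − 1/a_t): v = 0.7421 km/s.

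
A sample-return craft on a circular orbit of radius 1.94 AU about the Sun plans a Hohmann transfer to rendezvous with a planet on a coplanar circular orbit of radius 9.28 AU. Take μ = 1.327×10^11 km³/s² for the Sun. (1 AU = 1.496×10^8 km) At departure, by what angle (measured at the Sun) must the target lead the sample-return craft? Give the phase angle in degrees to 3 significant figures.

φ = 95.4°

In km: r₁ = 1.94 × 1.496×10^8 = 2.90224×10^8 km; r₂ = 9.28 × 1.496×10^8 = 1.388288×10^9 km.
The Hohmann ellipse has a_t = (r₁ + r₂)/2 = 8.39256×10^8 km.
Transfer time t = π√(a_t³/μ) = 2.0968×10^8 s.
The target's mean motion on its circular orbit is ω₂ = √(μ/r₂³) = 7.0423×10^-9 rad/s.
Angle swept by the target during transfer: ω₂·t = 1.4766 rad = 84.60°.
Arrival is 180° from departure on the ellipse, so φ = 180° − 84.60° = 95.4°.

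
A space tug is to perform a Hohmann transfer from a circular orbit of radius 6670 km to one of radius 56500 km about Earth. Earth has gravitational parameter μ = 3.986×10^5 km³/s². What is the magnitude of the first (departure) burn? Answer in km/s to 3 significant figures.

The Hohmann ellipse has a_t = (r₁ + r₂)/2 = 31585 km.
Circular speed at r = 6670 km: v_c = √(μ/r) = 7.73047 km/s.
Transfer-orbit speed at the same r (vis-viva, a = a_t): v_t = √[μ(2/r − 1/a_t)] = 10.3393 km/s.
Δv₁ = |v_t − v_c| = |10.3393 − 7.73047| = 2.609 km/s.

Δv₁ = 2.61 km/s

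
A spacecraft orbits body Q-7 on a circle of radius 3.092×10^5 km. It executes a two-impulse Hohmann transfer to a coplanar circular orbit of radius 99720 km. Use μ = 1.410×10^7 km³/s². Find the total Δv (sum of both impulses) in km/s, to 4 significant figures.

Δv = 4.769 km/s

Transfer-ellipse semi-major axis a_t = (r₁ + r₂)/2 = (3.092×10^5 + 99720)/2 = 2.0446×10^5 km.
At r₁ the circular-orbit speed is v₁ = √(μ/r₁) = 6.753 km/s.
Transfer-orbit speed at r₁ (vis-viva equation): v_a = √[μ(2/r₁ − 1/a_t)] = 4.716 km/s.
First burn Δv₁ = |v_a − v₁| = 2.037 km/s.
Circular speed at r₂: v₂ = √(μ/r₂) = 11.891 km/s.
Transfer-orbit speed at r₂: v_p = √[μ(2/r₂ − 1/a_t)] = 14.623 km/s.
Second burn Δv₂ = |v₂ − v_p| = 2.732 km/s.
Δv = Δv₁ + Δv₂ = 2.037 + 2.732 = 4.769 km/s.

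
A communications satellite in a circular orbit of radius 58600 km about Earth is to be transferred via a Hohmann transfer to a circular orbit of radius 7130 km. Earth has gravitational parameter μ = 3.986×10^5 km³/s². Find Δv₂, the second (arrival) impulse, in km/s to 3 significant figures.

Semi-major axis of the transfer orbit: a_t = (58600 + 7130)/2 = 32865 km.
Circular speed at r = 7130 km: v_c = √(μ/r) = 7.477 km/s.
Vis-viva on the transfer ellipse at r = 7130 km gives v_t = √[μ(2/r − 1/a_t)] = 9.984 km/s.
Δv₂ = |v_t − v_c| = |9.984 − 7.477| = 2.507 km/s.

Δv₂ = 2.51 km/s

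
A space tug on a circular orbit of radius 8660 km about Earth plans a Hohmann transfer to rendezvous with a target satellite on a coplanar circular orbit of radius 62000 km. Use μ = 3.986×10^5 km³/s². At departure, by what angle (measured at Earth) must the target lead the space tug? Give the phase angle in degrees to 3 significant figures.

φ = 103°

The Hohmann ellipse has a_t = (r₁ + r₂)/2 = 35330 km.
Transfer time t = π√(a_t³/μ) = 33044 s.
The target's mean motion on its circular orbit is ω₂ = √(μ/r₂³) = 4.0896×10^-5 rad/s.
Angle swept by the target during transfer: ω₂·t = 1.3514 rad = 77.43°.
Arrival is 180° from departure on the ellipse, so φ = 180° − 77.43° = 103°.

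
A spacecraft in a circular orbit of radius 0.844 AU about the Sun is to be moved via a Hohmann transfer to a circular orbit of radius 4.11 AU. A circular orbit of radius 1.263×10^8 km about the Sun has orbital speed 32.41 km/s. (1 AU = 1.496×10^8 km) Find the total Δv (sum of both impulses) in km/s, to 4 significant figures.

Δv = 15.45 km/s

From the circular-orbit relation v² = μ/r at r = 1.263×10^8 km: μ = v²r = (32.41)² × 1.263×10^8 = 1.32667×10^11 km³/s².
In km: r₁ = 0.844 × 1.496×10^8 = 1.262624×10^8 km; r₂ = 4.11 × 1.496×10^8 = 6.14856×10^8 km.
Transfer-ellipse semi-major axis a_t = (r₁ + r₂)/2 = (1.262624×10^8 + 6.14856×10^8)/2 = 3.705592×10^8 km.
At r₁ the circular-orbit speed is v₁ = √(μ/r₁) = 32.4148 km/s.
On the transfer ellipse at r₁, vis-viva gives v_p = √[μ(2/r₁ − 1/a_t)] = 41.7543 km/s.
First burn Δv₁ = |v_p − v₁| = 9.3395 km/s.
At r₂, v₂ = √(μ/r₂) = 14.6891 km/s.
Transfer-orbit speed at r₂: v_a = √[μ(2/r₂ − 1/a_t)] = 8.57437 km/s.
Second burn Δv₂ = |v₂ − v_a| = 6.1147 km/s.
Total Δv = Δv₁ + Δv₂ = 15.45 km/s.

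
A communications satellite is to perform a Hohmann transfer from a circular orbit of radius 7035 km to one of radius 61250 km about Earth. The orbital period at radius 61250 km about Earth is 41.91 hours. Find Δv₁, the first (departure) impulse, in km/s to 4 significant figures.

From Kepler's third law T² = 4π²r³/μ at r = 61250 km, T = 41.91 hours = 41.91 × 3600 s = 1.50876×10^5 s: μ = 4π²r³/T² = 3.98509×10^5 km³/s².
The Hohmann ellipse has a_t = (r₁ + r₂)/2 = 34142.5 km.
Circular speed at r = 7035 km: v_c = √(μ/r) = 7.526 km/s.
Vis-viva on the transfer ellipse at r = 7035 km gives v_t = √[μ(2/r − 1/a_t)] = 10.08 km/s.
Δv₁ = |v_t − v_c| = |10.08 − 7.526| = 2.554 km/s.

Δv₁ = 2.554 km/s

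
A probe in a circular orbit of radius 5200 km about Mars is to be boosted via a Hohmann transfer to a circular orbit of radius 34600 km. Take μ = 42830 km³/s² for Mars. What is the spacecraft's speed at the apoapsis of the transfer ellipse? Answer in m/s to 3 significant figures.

Transfer-ellipse semi-major axis a_t = (r₁ + r₂)/2 = (5200 + 34600)/2 = 19900 km.
The apoapsis of the transfer ellipse is at r = 34600 km.
Vis-viva: v = √[μ(2/r − 1/a_t)] = √[42830 × (2/34600 − 1/19900)] = 0.5687 km/s.

v = 569 m/s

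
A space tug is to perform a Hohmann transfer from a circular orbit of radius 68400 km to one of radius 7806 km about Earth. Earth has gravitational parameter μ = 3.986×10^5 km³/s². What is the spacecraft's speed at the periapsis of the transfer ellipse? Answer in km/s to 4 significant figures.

v = 9.574 km/s

Transfer-ellipse semi-major axis a_t = (r₁ + r₂)/2 = (68400 + 7806)/2 = 38103 km.
At periapsis, r = 7806 km.
From the vis-viva equation, v = √[μ(2/r − 1/a_t)] = 9.574 km/s.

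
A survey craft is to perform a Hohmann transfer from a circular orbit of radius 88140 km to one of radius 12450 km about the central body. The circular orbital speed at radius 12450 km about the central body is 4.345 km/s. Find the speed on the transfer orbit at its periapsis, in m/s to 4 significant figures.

From the circular-orbit relation v² = μ/r at r = 12450 km: μ = v²r = (4.345)² × 12450 = 2.35044×10^5 km³/s².
Transfer-ellipse semi-major axis a_t = (r₁ + r₂)/2 = (88140 + 12450)/2 = 50295 km.
The periapsis of the transfer ellipse is at r = 12450 km.
From the vis-viva equation, v = √[μ(2/r − 1/a_t)] = 5.752 km/s.

v = 5752 m/s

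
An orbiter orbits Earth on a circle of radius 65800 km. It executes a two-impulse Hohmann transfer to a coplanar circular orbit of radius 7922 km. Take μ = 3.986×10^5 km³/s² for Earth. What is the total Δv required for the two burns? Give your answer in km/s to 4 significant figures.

Δv = 3.704 km/s

The Hohmann ellipse has a_t = (r₁ + r₂)/2 = 36861 km.
At r₁ the circular-orbit speed is v₁ = √(μ/r₁) = 2.461 km/s.
On the transfer ellipse at r₁, vis-viva gives v_a = √[μ(2/r₁ − 1/a_t)] = 1.141 km/s.
First burn Δv₁ = |v_a − v₁| = 1.320 km/s.
At r₂, v₂ = √(μ/r₂) = 7.093 km/s.
Transfer-orbit speed at r₂: v_p = √[μ(2/r₂ − 1/a_t)] = 9.477 km/s.
Second burn Δv₂ = |v₂ − v_p| = 2.384 km/s.
Δv = Δv₁ + Δv₂ = 1.320 + 2.384 = 3.704 km/s.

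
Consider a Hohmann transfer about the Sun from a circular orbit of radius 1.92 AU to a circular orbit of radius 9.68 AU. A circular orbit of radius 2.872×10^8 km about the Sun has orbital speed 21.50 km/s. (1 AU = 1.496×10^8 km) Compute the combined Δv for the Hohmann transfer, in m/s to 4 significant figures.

From the circular-orbit relation v² = μ/r at r = 2.872×10^8 km: μ = v²r = (21.50)² × 2.872×10^8 = 1.32758×10^11 km³/s².
In km: r₁ = 1.92 × 1.496×10^8 = 2.87232×10^8 km; r₂ = 9.68 × 1.496×10^8 = 1.448128×10^9 km.
Transfer-ellipse semi-major axis a_t = (r₁ + r₂)/2 = (2.87232×10^8 + 1.448128×10^9)/2 = 8.6768×10^8 km.
At r₁ the circular-orbit speed is v₁ = √(μ/r₁) = 21.499 km/s.
On the transfer ellipse at r₁, vis-viva gives v_p = √[μ(2/r₁ − 1/a_t)] = 27.774 km/s.
First burn Δv₁ = |v_p − v₁| = 6.275 km/s.
At r₂, v₂ = √(μ/r₂) = 9.575 km/s.
Transfer-orbit speed at r₂: v_a = √[μ(2/r₂ − 1/a_t)] = 5.509 km/s.
Second burn Δv₂ = |v₂ − v_a| = 4.066 km/s.
Δv = Δv₁ + Δv₂ = 6.275 + 4.066 = 10.34 km/s.

Δv = 10340 m/s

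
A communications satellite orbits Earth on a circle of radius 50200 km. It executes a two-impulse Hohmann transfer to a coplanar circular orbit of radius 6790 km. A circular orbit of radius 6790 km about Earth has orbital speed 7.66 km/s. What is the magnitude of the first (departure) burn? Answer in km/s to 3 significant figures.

Δv₁ = 1.44 km/s

From the circular-orbit relation v² = μ/r at r = 6790 km: μ = v²r = (7.66)² × 6790 = 3.98407×10^5 km³/s².
The Hohmann ellipse has a_t = (r₁ + r₂)/2 = 28495 km.
Circular speed at r = 50200 km: v_c = √(μ/r) = 2.817 km/s.
Vis-viva on the transfer ellipse at r = 50200 km gives v_t = √[μ(2/r − 1/a_t)] = 1.375 km/s.
Δv₁ = |v_t − v_c| = |1.375 − 2.817| = 1.442 km/s.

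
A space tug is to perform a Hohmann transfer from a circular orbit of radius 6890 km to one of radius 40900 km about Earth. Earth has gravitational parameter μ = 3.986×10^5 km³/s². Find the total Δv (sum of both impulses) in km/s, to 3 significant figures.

Δv = 3.79 km/s

Semi-major axis of the transfer orbit: a_t = (6890 + 40900)/2 = 23895 km.
At r₁ the circular-orbit speed is v₁ = √(μ/r₁) = 7.606 km/s.
On the transfer ellipse at r₁, v² = μ(2/r − 1/a) gives v_p = √[μ(2/r₁ − 1/a_t)] = 9.951 km/s.
First burn Δv₁ = |v_p − v₁| = 2.345 km/s.
At r₂, v₂ = √(μ/r₂) = 3.12181 km/s.
Transfer-orbit speed at r₂: v_a = √[μ(2/r₂ − 1/a_t)] = 1.67634 km/s.
Second burn Δv₂ = |v₂ − v_a| = 1.445 km/s.
Total Δv = Δv₁ + Δv₂ = 3.790 km/s.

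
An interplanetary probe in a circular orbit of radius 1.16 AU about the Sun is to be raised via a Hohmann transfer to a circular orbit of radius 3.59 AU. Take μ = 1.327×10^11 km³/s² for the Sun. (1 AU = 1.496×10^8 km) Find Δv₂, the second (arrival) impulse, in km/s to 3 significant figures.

Δv₂ = 4.73 km/s

In km: r₁ = 1.16 × 1.496×10^8 = 1.73536×10^8 km; r₂ = 3.59 × 1.496×10^8 = 5.37064×10^8 km.
Transfer-ellipse semi-major axis a_t = (r₁ + r₂)/2 = (1.73536×10^8 + 5.37064×10^8)/2 = 3.553×10^8 km.
On the circular orbit at r = 5.37064×10^8 km, v_c = √(μ/r) = 15.7189 km/s.
Transfer-orbit speed at the same r (vis-viva, a = a_t): v_t = √[μ(2/r − 1/a_t)] = 10.9855 km/s.
Δv₂ = |v_t − v_c| = |10.9855 − 15.7189| = 4.733 km/s.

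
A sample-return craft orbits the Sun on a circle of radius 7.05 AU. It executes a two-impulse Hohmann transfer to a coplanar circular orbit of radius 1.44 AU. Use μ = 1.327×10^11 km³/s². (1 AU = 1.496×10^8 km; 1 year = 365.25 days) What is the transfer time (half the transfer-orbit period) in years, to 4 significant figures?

In km: r₁ = 7.05 × 1.496×10^8 = 1.05468×10^9 km; r₂ = 1.44 × 1.496×10^8 = 2.15424×10^8 km.
The Hohmann ellipse has a_t = (r₁ + r₂)/2 = 6.35052×10^8 km.
Transfer time t = π√(a_t³/μ) = π√((6.35052×10^8)³ / 1.327×10^11) = 1.380×10^8 s.
Converting: 1.380×10^8 s ÷ 3.15576×10^7 s/year (365.25 × 86400) = 4.373 years.

t = 4.373 years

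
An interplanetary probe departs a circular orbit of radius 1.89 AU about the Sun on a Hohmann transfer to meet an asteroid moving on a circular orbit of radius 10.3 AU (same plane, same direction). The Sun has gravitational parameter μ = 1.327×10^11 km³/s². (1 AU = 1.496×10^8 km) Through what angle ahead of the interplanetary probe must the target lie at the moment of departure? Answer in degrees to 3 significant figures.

φ = 98.1°

In km: r₁ = 1.89 × 1.496×10^8 = 2.82744×10^8 km; r₂ = 10.3 × 1.496×10^8 = 1.54088×10^9 km.
Semi-major axis of the transfer orbit: a_t = (2.82744×10^8 + 1.54088×10^9)/2 = 9.11812×10^8 km.
Transfer time t = π√(a_t³/μ) = 2.3745×10^8 s.
The target's mean motion on its circular orbit is ω₂ = √(μ/r₂³) = 6.0226×10^-9 rad/s.
Angle swept by the target during transfer: ω₂·t = 1.4301 rad = 81.94°.
The interplanetary probe traverses 180° on the transfer ellipse, so the target must lead by 180° − 81.94° = 98.1°.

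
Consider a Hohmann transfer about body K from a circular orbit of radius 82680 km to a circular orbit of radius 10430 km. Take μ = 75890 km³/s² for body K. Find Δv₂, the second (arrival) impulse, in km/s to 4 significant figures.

Δv₂ = 0.8973 km/s

Transfer-ellipse semi-major axis a_t = (r₁ + r₂)/2 = (82680 + 10430)/2 = 46555 km.
On the circular orbit at r = 10430 km, v_c = √(μ/r) = 2.6974 km/s.
Transfer-orbit speed at the same r (vis-viva, a = a_t): v_t = √[μ(2/r − 1/a_t)] = 3.5947 km/s.
Δv₂ = |v_t − v_c| = |3.5947 − 2.6974| = 0.8973 km/s.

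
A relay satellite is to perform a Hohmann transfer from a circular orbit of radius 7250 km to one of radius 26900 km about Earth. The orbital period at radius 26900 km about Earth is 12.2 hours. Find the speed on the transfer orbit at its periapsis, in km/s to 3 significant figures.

From Kepler's third law T² = 4π²r³/μ at r = 26900 km, T = 12.2 hours = 12.2 × 3600 s = 43920 s: μ = 4π²r³/T² = 3.98375×10^5 km³/s².
Semi-major axis of the transfer orbit: a_t = (7250 + 26900)/2 = 17075 km.
The periapsis of the transfer ellipse is at r = 7250 km.
Applying v² = μ(2/r − 1/a_t): v = 9.304 km/s.

v = 9.30 km/s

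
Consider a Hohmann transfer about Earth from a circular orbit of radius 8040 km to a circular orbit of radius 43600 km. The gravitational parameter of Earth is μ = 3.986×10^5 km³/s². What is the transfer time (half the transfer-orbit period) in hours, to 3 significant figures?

The Hohmann ellipse has a_t = (r₁ + r₂)/2 = 25820 km.
By Kepler's third law the transfer-orbit period is T = 2π√(a_t³/μ), so t = T/2 = 20645 s.
Converting: 20645 s ÷ 3600 s/hour = 5.73 hours.

t = 5.73 hours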